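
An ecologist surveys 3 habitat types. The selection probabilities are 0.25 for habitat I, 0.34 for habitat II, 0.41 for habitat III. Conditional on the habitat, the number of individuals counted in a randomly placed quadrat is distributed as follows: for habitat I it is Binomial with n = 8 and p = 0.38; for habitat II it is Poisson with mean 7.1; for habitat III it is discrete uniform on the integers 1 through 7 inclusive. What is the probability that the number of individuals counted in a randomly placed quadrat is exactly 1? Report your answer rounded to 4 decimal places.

0.0873

Conditional on each habitat, P(X = 1): I: 0.107057; II: 0.00585824; III: 0.142857.
By total probability, P(X = 1) = 0.25·0.107057 + 0.34·0.00585824 + 0.41·0.142857 = 0.0873275.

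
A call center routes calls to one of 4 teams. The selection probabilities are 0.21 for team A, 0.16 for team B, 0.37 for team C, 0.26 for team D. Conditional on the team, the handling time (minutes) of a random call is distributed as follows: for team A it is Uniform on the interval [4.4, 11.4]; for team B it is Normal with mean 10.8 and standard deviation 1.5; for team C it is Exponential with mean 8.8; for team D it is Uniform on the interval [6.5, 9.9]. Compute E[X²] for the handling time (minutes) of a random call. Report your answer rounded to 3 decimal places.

108.024

For each component E[X²] = Var + (mean)², giving A: 66.4933; B: 118.89; C: 154.88; D: 68.2033.
Overall E[X²] = 0.21·66.4933 + 0.16·118.89 + 0.37·154.88 + 0.26·68.2033 = 108.024.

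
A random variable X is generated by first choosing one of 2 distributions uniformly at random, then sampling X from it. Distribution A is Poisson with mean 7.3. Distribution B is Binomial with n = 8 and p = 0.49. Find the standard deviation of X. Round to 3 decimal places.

2.740

Per component, A: μ=7.3, E[X²]=60.59; B: μ=3.92, E[X²]=17.3656.
E[X] = 0.5·7.3 + 0.5·3.92 = 5.61.
E[X²] = 0.5·60.59 + 0.5·17.3656 = 38.9778.
Var(X) = E[X²] − (E[X])² = 38.9778 − 31.4721 = 7.5057.
SD(X) = √7.5057 = 2.73965.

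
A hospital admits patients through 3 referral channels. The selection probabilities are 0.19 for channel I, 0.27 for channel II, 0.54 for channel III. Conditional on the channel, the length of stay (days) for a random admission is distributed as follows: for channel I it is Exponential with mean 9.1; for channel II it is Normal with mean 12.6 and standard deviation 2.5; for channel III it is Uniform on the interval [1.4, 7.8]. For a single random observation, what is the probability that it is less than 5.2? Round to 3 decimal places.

0.404

Conditional on each channel, P(X < 5.2): I: 0.435282; II: 0.0015382; III: 0.59375.
By total probability, P(X < 5.2) = 0.19·0.435282 + 0.27·0.0015382 + 0.54·0.59375 = 0.403744.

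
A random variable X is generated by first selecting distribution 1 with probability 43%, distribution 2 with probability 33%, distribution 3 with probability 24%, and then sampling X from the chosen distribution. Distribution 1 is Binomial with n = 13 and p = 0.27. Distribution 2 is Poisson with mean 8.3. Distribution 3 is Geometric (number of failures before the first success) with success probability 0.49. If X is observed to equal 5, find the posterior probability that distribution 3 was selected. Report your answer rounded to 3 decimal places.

0.043

Likelihoods P(X=5 | ·): 1: 0.148929; 2: 0.0815765; 3: 0.0169062.
Posterior ∝ prior × likelihood. Numerator for 3: 0.24·0.0169062 = 0.0040575.
Normalizing constant: 0.43·0.148929 + 0.33·0.0815765 + 0.24·0.0169062 = 0.0950174.
P(3 | observation) = 0.0040575 / 0.0950174 = 0.0427027.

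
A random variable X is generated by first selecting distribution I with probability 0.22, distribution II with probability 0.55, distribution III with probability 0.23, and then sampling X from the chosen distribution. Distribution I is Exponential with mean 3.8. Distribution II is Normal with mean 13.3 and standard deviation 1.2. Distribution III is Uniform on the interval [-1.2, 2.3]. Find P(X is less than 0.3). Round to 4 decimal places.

Conditional on each component, P(X < 0.3): I: 0.0759114; II: 0; III: 0.428571.
By total probability, P(X < 0.3) = 0.22·0.0759114 + 0.55·0 + 0.23·0.428571 = 0.115272.

0.1153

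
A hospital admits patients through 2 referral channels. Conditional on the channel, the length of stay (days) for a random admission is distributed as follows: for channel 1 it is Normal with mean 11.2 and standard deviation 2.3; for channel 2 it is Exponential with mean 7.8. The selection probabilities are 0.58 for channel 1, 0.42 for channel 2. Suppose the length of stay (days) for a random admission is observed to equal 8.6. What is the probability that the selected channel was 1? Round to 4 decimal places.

Likelihoods f(8.6 | ·): 1: 0.0915574; 2: 0.0425665.
Posterior ∝ prior × likelihood. Numerator for 1: 0.58·0.0915574 = 0.0531033.
Normalizing constant: 0.58·0.0915574 + 0.42·0.0425665 = 0.0709812.
P(1 | observation) = 0.0531033 / 0.0709812 = 0.748132.

0.7481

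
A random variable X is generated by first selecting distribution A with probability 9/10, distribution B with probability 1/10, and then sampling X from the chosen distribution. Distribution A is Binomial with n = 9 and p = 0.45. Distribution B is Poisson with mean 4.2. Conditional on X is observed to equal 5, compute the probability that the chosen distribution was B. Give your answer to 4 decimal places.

0.0786

Likelihoods P(X=5 | ·): A: 0.212757; B: 0.163316.
Posterior ∝ prior × likelihood. Numerator for B: 0.1·0.163316 = 0.0163316.
Normalizing constant: 0.9·0.212757 + 0.1·0.163316 = 0.207813.
P(B | observation) = 0.0163316 / 0.207813 = 0.0785879.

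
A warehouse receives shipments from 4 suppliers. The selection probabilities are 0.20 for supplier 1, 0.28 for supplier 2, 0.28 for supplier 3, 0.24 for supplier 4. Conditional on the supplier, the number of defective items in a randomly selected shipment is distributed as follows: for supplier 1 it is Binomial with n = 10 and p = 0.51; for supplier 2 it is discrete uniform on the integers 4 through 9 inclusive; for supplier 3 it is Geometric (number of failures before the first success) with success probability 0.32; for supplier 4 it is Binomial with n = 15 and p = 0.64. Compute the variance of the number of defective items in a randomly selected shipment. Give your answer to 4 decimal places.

Per component, 1: μ=5.1, E[X²]=28.509; 2: μ=6.5, E[X²]=45.1667; 3: μ=2.125, E[X²]=11.1562; 4: μ=9.6, E[X²]=95.616.
E[X] = 0.2·5.1 + 0.28·6.5 + 0.28·2.125 + 0.24·9.6 = 5.739.
E[X²] = 0.2·28.509 + 0.28·45.1667 + 0.28·11.1562 + 0.24·95.616 = 44.4201.
Var(X) = E[X²] − (E[X])² = 44.4201 − 32.9361 = 11.4839.

11.4839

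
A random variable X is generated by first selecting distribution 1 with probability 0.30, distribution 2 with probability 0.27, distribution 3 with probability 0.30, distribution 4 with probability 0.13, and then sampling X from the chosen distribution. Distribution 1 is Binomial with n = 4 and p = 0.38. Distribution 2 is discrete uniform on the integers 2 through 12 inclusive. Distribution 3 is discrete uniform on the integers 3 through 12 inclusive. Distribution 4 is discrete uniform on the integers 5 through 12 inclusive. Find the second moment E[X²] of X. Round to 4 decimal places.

46.3308

For each component E[X²] = Var + (mean)², giving 1: 3.2528; 2: 59; 3: 64.5; 4: 77.5.
Overall E[X²] = 0.3·3.2528 + 0.27·59 + 0.3·64.5 + 0.13·77.5 = 46.3308.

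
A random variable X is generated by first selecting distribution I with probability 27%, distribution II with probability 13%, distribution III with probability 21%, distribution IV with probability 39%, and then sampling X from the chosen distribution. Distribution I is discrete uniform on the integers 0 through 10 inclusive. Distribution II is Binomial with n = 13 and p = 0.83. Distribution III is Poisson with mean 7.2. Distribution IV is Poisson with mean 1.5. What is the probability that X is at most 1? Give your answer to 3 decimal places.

Conditional on each component, P(X ≤ 1): I: 0.181818; II: 6.38554e-09; III: 0.006122; IV: 0.557825.
By total probability, P(X ≤ 1) = 0.27·0.181818 + 0.13·6.38554e-09 + 0.21·0.006122 + 0.39·0.557825 = 0.267928.

0.268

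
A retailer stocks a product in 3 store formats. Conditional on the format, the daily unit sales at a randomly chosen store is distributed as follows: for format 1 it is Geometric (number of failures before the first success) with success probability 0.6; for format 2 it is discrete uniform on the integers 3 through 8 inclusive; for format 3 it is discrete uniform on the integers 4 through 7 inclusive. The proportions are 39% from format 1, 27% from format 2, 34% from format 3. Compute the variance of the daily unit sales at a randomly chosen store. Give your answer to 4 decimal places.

7.2034

Per component, 1: μ=0.666667, E[X²]=1.55556; 2: μ=5.5, E[X²]=33.1667; 3: μ=5.5, E[X²]=31.5.
E[X] = 0.39·0.666667 + 0.27·5.5 + 0.34·5.5 = 3.615.
E[X²] = 0.39·1.55556 + 0.27·33.1667 + 0.34·31.5 = 20.2717.
Var(X) = E[X²] − (E[X])² = 20.2717 − 13.0682 = 7.20344.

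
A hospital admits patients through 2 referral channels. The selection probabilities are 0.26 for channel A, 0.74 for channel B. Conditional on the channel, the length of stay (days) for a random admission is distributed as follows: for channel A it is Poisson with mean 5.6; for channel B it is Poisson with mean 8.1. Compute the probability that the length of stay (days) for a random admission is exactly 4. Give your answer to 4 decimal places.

0.0797

Conditional on each channel, P(X = 4): A: 0.151528; B: 0.0544432.
By total probability, P(X = 4) = 0.26·0.151528 + 0.74·0.0544432 = 0.0796851.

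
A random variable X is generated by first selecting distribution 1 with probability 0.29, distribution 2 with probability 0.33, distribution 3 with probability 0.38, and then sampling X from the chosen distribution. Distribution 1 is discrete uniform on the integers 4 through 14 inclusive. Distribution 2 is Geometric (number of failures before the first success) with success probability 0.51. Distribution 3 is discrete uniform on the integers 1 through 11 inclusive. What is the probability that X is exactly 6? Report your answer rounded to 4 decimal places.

0.0632

Conditional on each component, P(X = 6): 1: 0.0909091; 2: 0.00705906; 3: 0.0909091.
By total probability, P(X = 6) = 0.29·0.0909091 + 0.33·0.00705906 + 0.38·0.0909091 = 0.0632386.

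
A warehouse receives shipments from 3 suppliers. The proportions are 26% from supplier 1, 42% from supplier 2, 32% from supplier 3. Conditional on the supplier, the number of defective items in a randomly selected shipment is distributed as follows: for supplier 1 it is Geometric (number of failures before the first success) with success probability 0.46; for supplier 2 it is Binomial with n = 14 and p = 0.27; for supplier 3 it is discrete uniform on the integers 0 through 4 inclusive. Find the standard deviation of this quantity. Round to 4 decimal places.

1.9201

Per component, 1: μ=1.17391, E[X²]=3.93006; 2: μ=3.78, E[X²]=17.0478; 3: μ=2, E[X²]=6.
E[X] = 0.26·1.17391 + 0.42·3.78 + 0.32·2 = 2.53282.
E[X²] = 0.26·3.93006 + 0.42·17.0478 + 0.32·6 = 10.1019.
Var(X) = E[X²] − (E[X])² = 10.1019 − 6.41516 = 3.68673.
SD(X) = √3.68673 = 1.92009.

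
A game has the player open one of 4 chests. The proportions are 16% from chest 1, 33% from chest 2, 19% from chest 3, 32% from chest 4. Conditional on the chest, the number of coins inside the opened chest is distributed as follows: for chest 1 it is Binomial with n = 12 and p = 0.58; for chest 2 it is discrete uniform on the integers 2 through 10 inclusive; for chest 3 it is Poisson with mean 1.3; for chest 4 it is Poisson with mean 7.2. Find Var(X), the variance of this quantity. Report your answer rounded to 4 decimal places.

9.8978

Per component, 1: μ=6.96, E[X²]=51.3648; 2: μ=6, E[X²]=42.6667; 3: μ=1.3, E[X²]=2.99; 4: μ=7.2, E[X²]=59.04.
E[X] = 0.16·6.96 + 0.33·6 + 0.19·1.3 + 0.32·7.2 = 5.6446.
E[X²] = 0.16·51.3648 + 0.33·42.6667 + 0.19·2.99 + 0.32·59.04 = 41.7593.
Var(X) = E[X²] − (E[X])² = 41.7593 − 31.8615 = 9.89776.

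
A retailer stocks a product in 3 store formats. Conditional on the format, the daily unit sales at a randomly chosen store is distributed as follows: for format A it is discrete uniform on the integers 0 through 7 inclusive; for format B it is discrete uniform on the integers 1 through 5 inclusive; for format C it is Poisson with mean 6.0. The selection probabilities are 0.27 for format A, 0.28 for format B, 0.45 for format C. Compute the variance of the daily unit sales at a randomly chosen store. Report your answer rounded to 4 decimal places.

6.5898

Per component, A: μ=3.5, E[X²]=17.5; B: μ=3, E[X²]=11; C: μ=6, E[X²]=42.
E[X] = 0.27·3.5 + 0.28·3 + 0.45·6 = 4.485.
E[X²] = 0.27·17.5 + 0.28·11 + 0.45·42 = 26.705.
Var(X) = E[X²] − (E[X])² = 26.705 − 20.1152 = 6.58977.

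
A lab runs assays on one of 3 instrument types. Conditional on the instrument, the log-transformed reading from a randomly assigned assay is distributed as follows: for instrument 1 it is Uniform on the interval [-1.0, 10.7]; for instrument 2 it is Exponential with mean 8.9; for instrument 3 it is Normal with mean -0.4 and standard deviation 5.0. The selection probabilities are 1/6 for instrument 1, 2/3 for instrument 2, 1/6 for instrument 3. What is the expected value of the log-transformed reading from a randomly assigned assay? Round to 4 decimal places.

Component means — 1: 4.85; 2: 8.9; 3: -0.4.
E[X] = 0.166667·4.85 + 0.666667·8.9 + 0.166667·-0.4 = 6.675.

6.6750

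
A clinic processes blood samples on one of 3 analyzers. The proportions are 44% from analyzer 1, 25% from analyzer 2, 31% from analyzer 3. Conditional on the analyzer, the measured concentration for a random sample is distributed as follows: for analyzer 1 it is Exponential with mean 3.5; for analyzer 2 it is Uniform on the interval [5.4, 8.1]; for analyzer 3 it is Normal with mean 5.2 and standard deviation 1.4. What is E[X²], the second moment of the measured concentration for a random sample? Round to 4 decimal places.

For each component E[X²] = Var + (mean)², giving 1: 24.5; 2: 46.17; 3: 29.
Overall E[X²] = 0.44·24.5 + 0.25·46.17 + 0.31·29 = 31.3125.

31.3125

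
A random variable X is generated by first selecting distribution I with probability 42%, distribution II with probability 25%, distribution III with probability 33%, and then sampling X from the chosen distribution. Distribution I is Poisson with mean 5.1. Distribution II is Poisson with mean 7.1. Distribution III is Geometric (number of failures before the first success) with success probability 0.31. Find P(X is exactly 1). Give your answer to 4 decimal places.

0.0851

Conditional on each component, P(X = 1): I: 0.0310934; II: 0.00585824; III: 0.2139.
By total probability, P(X = 1) = 0.42·0.0310934 + 0.25·0.00585824 + 0.33·0.2139 = 0.0851108.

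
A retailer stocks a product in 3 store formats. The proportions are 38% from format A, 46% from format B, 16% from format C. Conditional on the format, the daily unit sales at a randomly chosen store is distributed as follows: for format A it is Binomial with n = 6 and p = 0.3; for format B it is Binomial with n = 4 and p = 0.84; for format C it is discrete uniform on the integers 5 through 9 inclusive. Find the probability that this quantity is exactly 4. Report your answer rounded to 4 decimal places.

0.2516

Conditional on each format, P(X = 4): A: 0.059535; B: 0.497871; C: 0.
By total probability, P(X = 4) = 0.38·0.059535 + 0.46·0.497871 + 0.16·0 = 0.251644.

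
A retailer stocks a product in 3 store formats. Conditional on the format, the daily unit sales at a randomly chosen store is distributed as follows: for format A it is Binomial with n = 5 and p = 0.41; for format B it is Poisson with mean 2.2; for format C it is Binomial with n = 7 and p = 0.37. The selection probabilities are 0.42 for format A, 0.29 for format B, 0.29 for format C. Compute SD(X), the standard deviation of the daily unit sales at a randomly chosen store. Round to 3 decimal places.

Per component, A: μ=2.05, E[X²]=5.412; B: μ=2.2, E[X²]=7.04; C: μ=2.59, E[X²]=8.3398.
E[X] = 0.42·2.05 + 0.29·2.2 + 0.29·2.59 = 2.2501.
E[X²] = 0.42·5.412 + 0.29·7.04 + 0.29·8.3398 = 6.73318.
Var(X) = E[X²] − (E[X])² = 6.73318 − 5.06295 = 1.67023.
SD(X) = √1.67023 = 1.29237.

1.292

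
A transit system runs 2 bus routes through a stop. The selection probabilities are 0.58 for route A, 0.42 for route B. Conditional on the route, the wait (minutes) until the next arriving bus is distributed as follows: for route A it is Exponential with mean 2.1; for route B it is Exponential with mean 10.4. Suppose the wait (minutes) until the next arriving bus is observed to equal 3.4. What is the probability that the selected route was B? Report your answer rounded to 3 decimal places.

Likelihoods f(3.4 | ·): A: 0.0943273; B: 0.0693403.
Posterior ∝ prior × likelihood. Numerator for B: 0.42·0.0693403 = 0.0291229.
Normalizing constant: 0.58·0.0943273 + 0.42·0.0693403 = 0.0838327.
P(B | observation) = 0.0291229 / 0.0838327 = 0.347393.

0.347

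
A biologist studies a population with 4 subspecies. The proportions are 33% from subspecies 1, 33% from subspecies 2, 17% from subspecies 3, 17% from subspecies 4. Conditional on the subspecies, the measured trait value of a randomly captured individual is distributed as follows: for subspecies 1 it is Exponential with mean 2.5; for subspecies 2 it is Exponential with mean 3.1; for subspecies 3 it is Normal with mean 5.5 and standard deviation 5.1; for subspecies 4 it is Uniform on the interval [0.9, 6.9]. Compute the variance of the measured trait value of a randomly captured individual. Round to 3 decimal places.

11.253

Per component, 1: μ=2.5, E[X²]=12.5; 2: μ=3.1, E[X²]=19.22; 3: μ=5.5, E[X²]=56.26; 4: μ=3.9, E[X²]=18.21.
E[X] = 0.33·2.5 + 0.33·3.1 + 0.17·5.5 + 0.17·3.9 = 3.446.
E[X²] = 0.33·12.5 + 0.33·19.22 + 0.17·56.26 + 0.17·18.21 = 23.1275.
Var(X) = E[X²] − (E[X])² = 23.1275 − 11.8749 = 11.2526.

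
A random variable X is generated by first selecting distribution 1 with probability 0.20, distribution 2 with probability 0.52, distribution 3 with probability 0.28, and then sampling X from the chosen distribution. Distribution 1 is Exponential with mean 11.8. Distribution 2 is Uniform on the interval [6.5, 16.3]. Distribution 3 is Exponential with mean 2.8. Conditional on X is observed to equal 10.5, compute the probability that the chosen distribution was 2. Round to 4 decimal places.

0.8507

Likelihoods f(10.5 | ·): 1: 0.0348072; 2: 0.102041; 3: 0.00839919.
Posterior ∝ prior × likelihood. Numerator for 2: 0.52·0.102041 = 0.0530612.
Normalizing constant: 0.2·0.0348072 + 0.52·0.102041 + 0.28·0.00839919 = 0.0623744.
P(2 | observation) = 0.0530612 / 0.0623744 = 0.850689.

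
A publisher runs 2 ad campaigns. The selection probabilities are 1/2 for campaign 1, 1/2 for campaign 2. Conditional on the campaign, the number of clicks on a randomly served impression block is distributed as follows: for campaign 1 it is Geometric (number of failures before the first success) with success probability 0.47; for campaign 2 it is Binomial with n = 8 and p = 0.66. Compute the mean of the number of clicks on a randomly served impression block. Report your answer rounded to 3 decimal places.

3.204

Component means — 1: 1.12766; 2: 5.28.
E[X] = 0.5·1.12766 + 0.5·5.28 = 3.20383.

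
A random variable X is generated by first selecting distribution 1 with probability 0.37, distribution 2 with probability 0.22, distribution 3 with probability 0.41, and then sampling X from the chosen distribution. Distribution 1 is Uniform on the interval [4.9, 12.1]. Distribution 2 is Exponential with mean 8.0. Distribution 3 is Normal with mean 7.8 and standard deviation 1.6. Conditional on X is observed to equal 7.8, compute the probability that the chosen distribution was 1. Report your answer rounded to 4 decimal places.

0.3134

Likelihoods f(7.8 | ·): 1: 0.138889; 2: 0.047149; 3: 0.249339.
Posterior ∝ prior × likelihood. Numerator for 1: 0.37·0.138889 = 0.0513889.
Normalizing constant: 0.37·0.138889 + 0.22·0.047149 + 0.41·0.249339 = 0.163991.
P(1 | observation) = 0.0513889 / 0.163991 = 0.313365.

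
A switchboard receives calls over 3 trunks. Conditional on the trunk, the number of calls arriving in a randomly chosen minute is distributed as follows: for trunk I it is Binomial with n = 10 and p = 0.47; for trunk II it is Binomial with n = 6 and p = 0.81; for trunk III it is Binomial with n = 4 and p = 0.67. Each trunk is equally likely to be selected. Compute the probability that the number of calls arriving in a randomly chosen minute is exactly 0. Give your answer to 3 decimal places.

0.005

Conditional on each trunk, P(X = 0): I: 0.00174887; II: 4.70459e-05; III: 0.0118592.
By total probability, P(X = 0) = 0.333333·0.00174887 + 0.333333·4.70459e-05 + 0.333333·0.0118592 = 0.00455171.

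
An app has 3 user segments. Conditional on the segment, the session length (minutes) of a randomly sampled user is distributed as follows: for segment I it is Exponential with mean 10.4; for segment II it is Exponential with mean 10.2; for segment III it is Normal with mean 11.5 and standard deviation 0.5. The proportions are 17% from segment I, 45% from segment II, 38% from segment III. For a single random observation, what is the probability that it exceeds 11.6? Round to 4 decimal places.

0.3599

Conditional on each segment, P(X > 11.6): I: 0.327789; II: 0.320698; III: 0.42074.
By total probability, P(X > 11.6) = 0.17·0.327789 + 0.45·0.320698 + 0.38·0.42074 = 0.35992.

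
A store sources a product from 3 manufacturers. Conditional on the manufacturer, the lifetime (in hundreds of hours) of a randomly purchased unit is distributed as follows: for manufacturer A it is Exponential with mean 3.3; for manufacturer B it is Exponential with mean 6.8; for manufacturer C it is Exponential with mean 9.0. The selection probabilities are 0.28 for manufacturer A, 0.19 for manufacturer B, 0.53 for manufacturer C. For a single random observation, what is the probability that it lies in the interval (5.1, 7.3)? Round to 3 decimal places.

0.119

Conditional on each manufacturer, P(5.1 < X < 7.3): A: 0.103747; B: 0.130567; C: 0.12305.
By total probability, P(5.1 < X < 7.3) = 0.28·0.103747 + 0.19·0.130567 + 0.53·0.12305 = 0.119073.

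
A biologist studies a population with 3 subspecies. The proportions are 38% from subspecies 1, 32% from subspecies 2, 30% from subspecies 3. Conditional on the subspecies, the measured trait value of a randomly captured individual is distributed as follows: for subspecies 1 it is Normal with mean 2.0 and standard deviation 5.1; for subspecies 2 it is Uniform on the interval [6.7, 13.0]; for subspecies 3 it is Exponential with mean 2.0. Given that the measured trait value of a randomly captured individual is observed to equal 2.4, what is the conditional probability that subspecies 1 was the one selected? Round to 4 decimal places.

Likelihoods f(2.4 | ·): 1: 0.0779837; 2: 0; 3: 0.150597.
Posterior ∝ prior × likelihood. Numerator for 1: 0.38·0.0779837 = 0.0296338.
Normalizing constant: 0.38·0.0779837 + 0.32·0 + 0.3·0.150597 = 0.074813.
P(1 | observation) = 0.0296338 / 0.074813 = 0.396106.

0.3961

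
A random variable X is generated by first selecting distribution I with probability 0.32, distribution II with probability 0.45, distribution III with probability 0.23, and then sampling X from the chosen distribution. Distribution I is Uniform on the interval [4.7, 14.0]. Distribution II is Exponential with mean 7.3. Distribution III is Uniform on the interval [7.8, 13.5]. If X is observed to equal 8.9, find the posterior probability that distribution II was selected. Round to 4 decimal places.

0.1959

Likelihoods f(8.9 | ·): I: 0.107527; II: 0.0404757; III: 0.175439.
Posterior ∝ prior × likelihood. Numerator for II: 0.45·0.0404757 = 0.0182141.
Normalizing constant: 0.32·0.107527 + 0.45·0.0404757 + 0.23·0.175439 = 0.0929736.
P(II | observation) = 0.0182141 / 0.0929736 = 0.195906.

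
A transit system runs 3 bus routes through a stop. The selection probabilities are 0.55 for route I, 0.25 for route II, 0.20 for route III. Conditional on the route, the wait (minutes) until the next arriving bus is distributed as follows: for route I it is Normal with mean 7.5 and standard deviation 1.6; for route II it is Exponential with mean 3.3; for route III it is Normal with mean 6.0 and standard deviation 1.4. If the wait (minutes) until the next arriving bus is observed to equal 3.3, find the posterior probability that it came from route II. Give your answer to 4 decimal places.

Likelihoods f(3.3 | ·): I: 0.00795261; II: 0.111479; III: 0.0443739.
Posterior ∝ prior × likelihood. Numerator for II: 0.25·0.111479 = 0.0278697.
Normalizing constant: 0.55·0.00795261 + 0.25·0.111479 + 0.2·0.0443739 = 0.0411184.
P(II | observation) = 0.0278697 / 0.0411184 = 0.677791.

0.6778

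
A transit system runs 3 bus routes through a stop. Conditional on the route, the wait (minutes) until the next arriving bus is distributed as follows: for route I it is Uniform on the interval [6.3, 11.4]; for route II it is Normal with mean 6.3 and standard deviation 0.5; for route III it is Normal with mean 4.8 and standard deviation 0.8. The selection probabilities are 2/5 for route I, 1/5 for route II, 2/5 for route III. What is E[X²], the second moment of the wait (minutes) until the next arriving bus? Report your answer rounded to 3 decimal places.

For each component E[X²] = Var + (mean)², giving I: 80.49; II: 39.94; III: 23.68.
Overall E[X²] = 0.4·80.49 + 0.2·39.94 + 0.4·23.68 = 49.656.

49.656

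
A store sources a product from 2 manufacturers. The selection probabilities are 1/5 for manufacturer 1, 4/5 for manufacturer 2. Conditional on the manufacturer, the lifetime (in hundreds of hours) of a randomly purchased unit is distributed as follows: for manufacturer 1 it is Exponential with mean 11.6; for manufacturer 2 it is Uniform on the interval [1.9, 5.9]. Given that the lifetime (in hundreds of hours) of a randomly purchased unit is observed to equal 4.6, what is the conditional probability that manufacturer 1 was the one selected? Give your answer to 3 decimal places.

0.055

Likelihoods f(4.6 | ·): 1: 0.0579858; 2: 0.25.
Posterior ∝ prior × likelihood. Numerator for 1: 0.2·0.0579858 = 0.0115972.
Normalizing constant: 0.2·0.0579858 + 0.8·0.25 = 0.211597.
P(1 | observation) = 0.0115972 / 0.211597 = 0.0548077.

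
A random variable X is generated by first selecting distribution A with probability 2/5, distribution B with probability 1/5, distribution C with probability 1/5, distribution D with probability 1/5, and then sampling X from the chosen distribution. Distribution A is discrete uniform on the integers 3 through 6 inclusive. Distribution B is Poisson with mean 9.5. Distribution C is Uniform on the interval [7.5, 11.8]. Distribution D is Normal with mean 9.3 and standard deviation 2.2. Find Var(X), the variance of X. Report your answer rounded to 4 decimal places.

9.6486

Per component, A: μ=4.5, E[X²]=21.5; B: μ=9.5, E[X²]=99.75; C: μ=9.65, E[X²]=94.6633; D: μ=9.3, E[X²]=91.33.
E[X] = 0.4·4.5 + 0.2·9.5 + 0.2·9.65 + 0.2·9.3 = 7.49.
E[X²] = 0.4·21.5 + 0.2·99.75 + 0.2·94.6633 + 0.2·91.33 = 65.7487.
Var(X) = E[X²] − (E[X])² = 65.7487 − 56.1001 = 9.64857.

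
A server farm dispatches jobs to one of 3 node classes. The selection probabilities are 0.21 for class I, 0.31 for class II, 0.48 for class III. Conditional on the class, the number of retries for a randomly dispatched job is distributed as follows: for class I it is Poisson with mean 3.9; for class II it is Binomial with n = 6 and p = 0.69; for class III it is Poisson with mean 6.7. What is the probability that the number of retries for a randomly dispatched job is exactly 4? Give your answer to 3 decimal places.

0.192

Conditional on each class, P(X = 4): I: 0.195119; II: 0.326747; III: 0.103351.
By total probability, P(X = 4) = 0.21·0.195119 + 0.31·0.326747 + 0.48·0.103351 = 0.191875.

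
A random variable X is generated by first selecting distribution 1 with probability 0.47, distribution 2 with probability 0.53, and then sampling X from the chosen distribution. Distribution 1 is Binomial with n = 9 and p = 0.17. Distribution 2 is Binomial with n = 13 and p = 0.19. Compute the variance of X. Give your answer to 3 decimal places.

1.877

Per component, 1: μ=1.53, E[X²]=3.6108; 2: μ=2.47, E[X²]=8.1016.
E[X] = 0.47·1.53 + 0.53·2.47 = 2.0282.
E[X²] = 0.47·3.6108 + 0.53·8.1016 = 5.99092.
Var(X) = E[X²] − (E[X])² = 5.99092 − 4.1136 = 1.87733.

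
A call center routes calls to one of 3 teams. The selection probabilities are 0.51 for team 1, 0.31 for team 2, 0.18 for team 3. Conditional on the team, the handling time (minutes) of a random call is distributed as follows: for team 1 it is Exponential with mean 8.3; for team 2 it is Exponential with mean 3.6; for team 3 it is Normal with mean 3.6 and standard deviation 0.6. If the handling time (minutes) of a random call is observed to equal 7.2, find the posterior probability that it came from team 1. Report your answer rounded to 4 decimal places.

Likelihoods f(7.2 | ·): 1: 0.050604; 2: 0.0375931; 3: 1.01265e-08.
Posterior ∝ prior × likelihood. Numerator for 1: 0.51·0.050604 = 0.025808.
Normalizing constant: 0.51·0.050604 + 0.31·0.0375931 + 0.18·1.01265e-08 = 0.0374619.
P(1 | observation) = 0.025808 / 0.0374619 = 0.688914.

0.6889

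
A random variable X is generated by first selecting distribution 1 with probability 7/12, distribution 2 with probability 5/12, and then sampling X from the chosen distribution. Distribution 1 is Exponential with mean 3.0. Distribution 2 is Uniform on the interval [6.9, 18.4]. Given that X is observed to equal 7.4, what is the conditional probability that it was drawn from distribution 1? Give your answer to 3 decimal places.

0.313

Likelihoods f(7.4 | ·): 1: 0.0282891; 2: 0.0869565.
Posterior ∝ prior × likelihood. Numerator for 1: 0.583333·0.0282891 = 0.016502.
Normalizing constant: 0.583333·0.0282891 + 0.416667·0.0869565 = 0.0527339.
P(1 | observation) = 0.016502 / 0.0527339 = 0.312929.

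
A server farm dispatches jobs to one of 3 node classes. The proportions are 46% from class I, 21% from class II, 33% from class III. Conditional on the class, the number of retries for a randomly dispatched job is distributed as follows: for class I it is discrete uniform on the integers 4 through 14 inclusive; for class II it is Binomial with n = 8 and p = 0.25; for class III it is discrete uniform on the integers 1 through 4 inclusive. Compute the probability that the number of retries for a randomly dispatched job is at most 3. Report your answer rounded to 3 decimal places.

0.434

Conditional on each class, P(X ≤ 3): I: 0; II: 0.886185; III: 0.75.
By total probability, P(X ≤ 3) = 0.46·0 + 0.21·0.886185 + 0.33·0.75 = 0.433599.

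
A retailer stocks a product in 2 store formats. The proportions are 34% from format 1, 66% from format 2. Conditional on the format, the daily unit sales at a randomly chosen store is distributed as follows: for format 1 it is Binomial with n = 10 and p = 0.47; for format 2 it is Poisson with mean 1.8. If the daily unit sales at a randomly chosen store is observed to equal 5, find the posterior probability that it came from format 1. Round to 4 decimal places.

0.8271

Likelihoods P(X=5 | ·): 1: 0.241696; 2: 0.0260286.
Posterior ∝ prior × likelihood. Numerator for 1: 0.34·0.241696 = 0.0821766.
Normalizing constant: 0.34·0.241696 + 0.66·0.0260286 = 0.0993555.
P(1 | observation) = 0.0821766 / 0.0993555 = 0.827097.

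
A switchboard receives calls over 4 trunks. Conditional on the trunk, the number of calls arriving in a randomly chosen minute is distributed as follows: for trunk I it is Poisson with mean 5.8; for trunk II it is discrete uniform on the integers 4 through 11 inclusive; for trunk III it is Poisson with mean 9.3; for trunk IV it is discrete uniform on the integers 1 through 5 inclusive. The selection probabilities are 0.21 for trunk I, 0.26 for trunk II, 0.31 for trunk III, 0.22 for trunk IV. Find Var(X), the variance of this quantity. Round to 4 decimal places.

11.3498

Per component, I: μ=5.8, E[X²]=39.44; II: μ=7.5, E[X²]=61.5; III: μ=9.3, E[X²]=95.79; IV: μ=3, E[X²]=11.
E[X] = 0.21·5.8 + 0.26·7.5 + 0.31·9.3 + 0.22·3 = 6.711.
E[X²] = 0.21·39.44 + 0.26·61.5 + 0.31·95.79 + 0.22·11 = 56.3873.
Var(X) = E[X²] − (E[X])² = 56.3873 − 45.0375 = 11.3498.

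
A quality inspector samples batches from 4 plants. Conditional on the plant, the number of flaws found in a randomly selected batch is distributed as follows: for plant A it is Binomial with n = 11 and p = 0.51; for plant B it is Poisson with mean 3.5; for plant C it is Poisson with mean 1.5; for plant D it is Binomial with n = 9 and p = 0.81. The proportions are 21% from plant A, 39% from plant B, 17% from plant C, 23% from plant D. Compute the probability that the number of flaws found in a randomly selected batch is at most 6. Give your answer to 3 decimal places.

Conditional on each plant, P(X ≤ 6): A: 0.702586; B: 0.934712; C: 0.999074; D: 0.235732.
By total probability, P(X ≤ 6) = 0.21·0.702586 + 0.39·0.934712 + 0.17·0.999074 + 0.23·0.235732 = 0.736142.

0.736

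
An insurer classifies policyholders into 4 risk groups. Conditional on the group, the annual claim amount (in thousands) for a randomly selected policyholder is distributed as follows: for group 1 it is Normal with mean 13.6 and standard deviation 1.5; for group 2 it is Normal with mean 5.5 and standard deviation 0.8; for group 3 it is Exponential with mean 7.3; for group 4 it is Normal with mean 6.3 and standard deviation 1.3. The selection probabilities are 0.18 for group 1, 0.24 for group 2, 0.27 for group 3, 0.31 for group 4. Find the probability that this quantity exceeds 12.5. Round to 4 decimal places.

Conditional on each group, P(X > 12.5): 1: 0.768322; 2: 0; 3: 0.180445; 4: 9.24654e-07.
By total probability, P(X > 12.5) = 0.18·0.768322 + 0.24·0 + 0.27·0.180445 + 0.31·9.24654e-07 = 0.187018.

0.1870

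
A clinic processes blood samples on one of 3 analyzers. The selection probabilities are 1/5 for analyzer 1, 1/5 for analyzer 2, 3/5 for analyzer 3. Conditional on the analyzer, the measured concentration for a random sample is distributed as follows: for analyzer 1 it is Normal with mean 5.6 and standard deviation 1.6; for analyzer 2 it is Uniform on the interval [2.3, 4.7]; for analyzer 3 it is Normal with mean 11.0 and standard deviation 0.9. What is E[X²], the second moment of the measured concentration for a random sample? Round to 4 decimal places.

For each component E[X²] = Var + (mean)², giving 1: 33.92; 2: 12.73; 3: 121.81.
Overall E[X²] = 0.2·33.92 + 0.2·12.73 + 0.6·121.81 = 82.416.

82.4160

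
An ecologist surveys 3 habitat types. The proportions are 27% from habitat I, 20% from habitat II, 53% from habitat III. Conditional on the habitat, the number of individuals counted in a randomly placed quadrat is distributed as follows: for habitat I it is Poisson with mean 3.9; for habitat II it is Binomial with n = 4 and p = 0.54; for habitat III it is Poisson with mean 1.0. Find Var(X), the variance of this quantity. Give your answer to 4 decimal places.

3.2913

Per component, I: μ=3.9, E[X²]=19.11; II: μ=2.16, E[X²]=5.6592; III: μ=1, E[X²]=2.
E[X] = 0.27·3.9 + 0.2·2.16 + 0.53·1 = 2.015.
E[X²] = 0.27·19.11 + 0.2·5.6592 + 0.53·2 = 7.35154.
Var(X) = E[X²] − (E[X])² = 7.35154 − 4.06023 = 3.29131.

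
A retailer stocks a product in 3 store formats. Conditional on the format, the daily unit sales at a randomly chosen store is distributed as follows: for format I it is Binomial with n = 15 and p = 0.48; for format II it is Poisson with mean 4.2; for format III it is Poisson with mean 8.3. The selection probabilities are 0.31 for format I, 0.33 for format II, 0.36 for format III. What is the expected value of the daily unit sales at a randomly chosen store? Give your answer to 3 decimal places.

Component means — I: 7.2; II: 4.2; III: 8.3.
E[X] = 0.31·7.2 + 0.33·4.2 + 0.36·8.3 = 6.606.

6.606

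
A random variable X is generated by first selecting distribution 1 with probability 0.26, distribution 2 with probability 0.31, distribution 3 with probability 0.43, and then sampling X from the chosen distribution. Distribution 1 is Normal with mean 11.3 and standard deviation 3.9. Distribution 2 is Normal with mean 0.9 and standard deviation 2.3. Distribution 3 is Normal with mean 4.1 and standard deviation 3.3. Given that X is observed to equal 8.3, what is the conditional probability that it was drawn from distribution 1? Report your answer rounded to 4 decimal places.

0.4578

Likelihoods f(8.3 | ·): 1: 0.076095; 2: 0.000980301; 3: 0.053784.
Posterior ∝ prior × likelihood. Numerator for 1: 0.26·0.076095 = 0.0197847.
Normalizing constant: 0.26·0.076095 + 0.31·0.000980301 + 0.43·0.053784 = 0.0432157.
P(1 | observation) = 0.0197847 / 0.0432157 = 0.457812.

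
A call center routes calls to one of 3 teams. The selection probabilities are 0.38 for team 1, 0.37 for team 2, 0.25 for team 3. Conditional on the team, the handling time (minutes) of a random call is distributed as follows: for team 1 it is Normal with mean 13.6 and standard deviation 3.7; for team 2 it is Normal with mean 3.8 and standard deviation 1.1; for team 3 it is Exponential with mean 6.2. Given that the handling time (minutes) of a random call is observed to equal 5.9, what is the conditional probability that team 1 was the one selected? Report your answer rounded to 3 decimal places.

Likelihoods f(5.9 | ·): 1: 0.012367; 2: 0.0586268; 3: 0.0622771.
Posterior ∝ prior × likelihood. Numerator for 1: 0.38·0.012367 = 0.00469947.
Normalizing constant: 0.38·0.012367 + 0.37·0.0586268 + 0.25·0.0622771 = 0.0419607.
P(1 | observation) = 0.00469947 / 0.0419607 = 0.111997.

0.112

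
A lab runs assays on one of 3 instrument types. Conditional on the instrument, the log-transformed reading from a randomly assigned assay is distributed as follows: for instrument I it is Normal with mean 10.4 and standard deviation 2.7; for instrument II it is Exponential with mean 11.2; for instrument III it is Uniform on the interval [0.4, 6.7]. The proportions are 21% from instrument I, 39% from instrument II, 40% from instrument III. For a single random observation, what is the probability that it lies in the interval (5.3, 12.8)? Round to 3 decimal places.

0.372

Conditional on each instrument, P(5.3 < X < 12.8): I: 0.783515; II: 0.30409; III: 0.222222.
By total probability, P(5.3 < X < 12.8) = 0.21·0.783515 + 0.39·0.30409 + 0.4·0.222222 = 0.372022.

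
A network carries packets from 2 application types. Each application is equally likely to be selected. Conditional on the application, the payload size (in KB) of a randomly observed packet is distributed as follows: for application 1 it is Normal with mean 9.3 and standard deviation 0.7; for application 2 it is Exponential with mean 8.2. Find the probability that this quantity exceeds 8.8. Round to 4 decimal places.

Conditional on each application, P(X > 8.8): 1: 0.762475; 2: 0.341923.
By total probability, P(X > 8.8) = 0.5·0.762475 + 0.5·0.341923 = 0.552199.

0.5522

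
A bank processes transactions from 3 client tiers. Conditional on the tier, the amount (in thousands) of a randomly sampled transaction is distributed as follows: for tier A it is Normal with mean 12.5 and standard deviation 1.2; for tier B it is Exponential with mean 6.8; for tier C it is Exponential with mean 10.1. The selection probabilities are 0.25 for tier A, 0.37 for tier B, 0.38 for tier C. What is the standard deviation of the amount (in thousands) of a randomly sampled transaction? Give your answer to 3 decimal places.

7.830

Per component, A: μ=12.5, E[X²]=157.69; B: μ=6.8, E[X²]=92.48; C: μ=10.1, E[X²]=204.02.
E[X] = 0.25·12.5 + 0.37·6.8 + 0.38·10.1 = 9.479.
E[X²] = 0.25·157.69 + 0.37·92.48 + 0.38·204.02 = 151.168.
Var(X) = E[X²] − (E[X])² = 151.168 − 89.8514 = 61.3163.
SD(X) = √61.3163 = 7.83047.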